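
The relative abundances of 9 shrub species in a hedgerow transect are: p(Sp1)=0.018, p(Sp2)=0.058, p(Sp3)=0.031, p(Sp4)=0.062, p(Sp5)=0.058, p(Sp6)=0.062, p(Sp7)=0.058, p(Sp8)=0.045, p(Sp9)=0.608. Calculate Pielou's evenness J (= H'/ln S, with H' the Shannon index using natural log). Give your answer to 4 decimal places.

0.6655

H' = −Σ pᵢ ln pᵢ = −((-0.072313) + (-0.165144) + (-0.107687) + (-0.172398) + (-0.165144) + (-0.172398) + (-0.165144) + (-0.139549) + (-0.302529)) = 1.462307 (working shown to 6 dp, full precision carried).
With S = 9 species, ln S = 2.197225, so J = 1.462307/2.197225 = 0.665525, i.e. 0.6655 to 4 decimal places.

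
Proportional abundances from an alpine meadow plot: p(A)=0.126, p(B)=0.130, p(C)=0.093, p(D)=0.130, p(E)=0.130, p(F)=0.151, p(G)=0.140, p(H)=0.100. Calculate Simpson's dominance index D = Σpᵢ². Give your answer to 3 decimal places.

D = 0.126² + 0.13² + 0.093² + 0.13² + 0.13² + 0.151² + 0.14² + 0.1² = 0.01588 + 0.01690 + 0.00865 + 0.01690 + 0.01690 + 0.02280 + 0.01960 + 0.01000 = 0.12763 (working shown to 5 dp, full precision carried).
To 3 decimal places, D = 0.128.

0.128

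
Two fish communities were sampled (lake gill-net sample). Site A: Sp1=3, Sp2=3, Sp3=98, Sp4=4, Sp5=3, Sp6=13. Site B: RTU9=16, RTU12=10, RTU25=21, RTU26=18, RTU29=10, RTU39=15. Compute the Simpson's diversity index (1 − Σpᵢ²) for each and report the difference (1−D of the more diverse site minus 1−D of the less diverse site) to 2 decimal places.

Site A: N=124, proportions 0.0242, 0.0242, 0.7903, 0.0323, 0.0242, 0.1048, giving 1−D = 0.3616 (working shown to 4 dp, full precision carried).
Site B: N=90, proportions 0.1778, 0.1111, 0.2333, 0.2, 0.1111, 0.1667, giving 1−D = 0.8215.
Difference = |0.3616 − 0.8215| = 0.4599, i.e. 0.46 to 2 decimal places.

0.46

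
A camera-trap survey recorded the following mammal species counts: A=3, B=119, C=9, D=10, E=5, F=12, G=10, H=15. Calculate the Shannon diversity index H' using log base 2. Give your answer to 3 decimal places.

1.868

Total N = 3+119+9+10+5+12+10+15 = 183, so the proportions are 0.016393, 0.650273, 0.04918, 0.054645, 0.027322, 0.065574, 0.054645, 0.081967 (working shown to 6 dp, full precision carried).
Each pᵢ log₂ pᵢ term: 0.016393×(-5.930737)=-0.097225, 0.650273×(-0.620882)=-0.403743, 0.04918×(-4.345775)=-0.213727, 0.054645×(-4.193772)=-0.229168, 0.027322×(-5.193772)=-0.141906, 0.065574×(-3.930737)=-0.257753, 0.054645×(-4.193772)=-0.229168, 0.081967×(-3.608809)=-0.295804.
Sum = -1.868494, so H' = 1.868.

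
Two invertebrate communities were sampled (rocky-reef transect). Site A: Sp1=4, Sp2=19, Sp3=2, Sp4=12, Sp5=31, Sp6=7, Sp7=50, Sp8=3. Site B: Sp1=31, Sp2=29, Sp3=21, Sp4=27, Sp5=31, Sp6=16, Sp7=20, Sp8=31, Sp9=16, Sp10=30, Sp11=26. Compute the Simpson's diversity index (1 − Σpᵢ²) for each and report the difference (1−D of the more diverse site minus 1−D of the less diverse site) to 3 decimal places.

Site A: N=128, proportions 0.03125, 0.14844, 0.01562, 0.09375, 0.24219, 0.05469, 0.39062, 0.02344, giving 1−D = 0.75317 (working shown to 5 dp, full precision carried).
Site B: N=278, proportions 0.11151, 0.10432, 0.07554, 0.09712, 0.11151, 0.05755, 0.07194, 0.11151, 0.05755, 0.10791, 0.09353, giving 1−D = 0.90448.
Difference = |0.75317 − 0.90448| = 0.15131, i.e. 0.151 to 3 decimal places.

0.151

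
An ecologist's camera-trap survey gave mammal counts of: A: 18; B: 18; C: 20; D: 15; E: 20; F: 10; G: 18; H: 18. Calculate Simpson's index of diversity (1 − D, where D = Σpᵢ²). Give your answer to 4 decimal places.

Total N = 18+18+20+15+20+10+18+18 = 137, so the proportions are 0.131387, 0.131387, 0.145985, 0.109489, 0.145985, 0.072993, 0.131387, 0.131387 (working shown to 6 dp, full precision carried).
D = 0.131387² + 0.131387² + 0.145985² + 0.109489² + 0.145985² + 0.072993² + 0.131387² + 0.131387² = 0.017263 + 0.017263 + 0.021312 + 0.011988 + 0.021312 + 0.005328 + 0.017263 + 0.017263 = 0.128989.
So 1 − D = 0.871011, i.e. 0.8710 to 4 decimal places.

0.8710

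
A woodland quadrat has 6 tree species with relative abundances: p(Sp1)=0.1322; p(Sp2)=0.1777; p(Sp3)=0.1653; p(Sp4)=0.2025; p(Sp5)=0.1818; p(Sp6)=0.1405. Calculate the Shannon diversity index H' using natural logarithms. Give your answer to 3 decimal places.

1.781

Each pᵢ ln pᵢ term (working shown to 5 dp, full precision carried): 0.1322×(-2.02344)=-0.26750, 0.1777×(-1.72766)=-0.30700, 0.1653×(-1.79999)=-0.29754, 0.2025×(-1.59702)=-0.32340, 0.1818×(-1.70485)=-0.30994, 0.1405×(-1.96255)=-0.27574.
Sum = -1.78112, so H' = 1.781.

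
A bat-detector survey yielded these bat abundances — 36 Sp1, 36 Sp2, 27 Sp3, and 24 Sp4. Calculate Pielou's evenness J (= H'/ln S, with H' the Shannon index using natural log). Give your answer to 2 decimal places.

0.99

Total N = 36+36+27+24 = 123, so the proportions are 0.2927, 0.2927, 0.2195, 0.1951 (working shown to 4 dp, full precision carried).
H' = −Σ pᵢ ln pᵢ = −((-0.3596) + (-0.3596) + (-0.3329) + (-0.3189)) = 1.3709.
With S = 4 species, ln S = 1.3863, so J = 1.3709/1.3863 = 0.9889, i.e. 0.99 to 2 decimal places.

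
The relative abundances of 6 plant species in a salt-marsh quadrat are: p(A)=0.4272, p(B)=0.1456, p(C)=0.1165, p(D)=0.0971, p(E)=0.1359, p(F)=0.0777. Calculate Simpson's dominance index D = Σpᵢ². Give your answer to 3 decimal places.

D = 0.4272² + 0.1456² + 0.1165² + 0.0971² + 0.1359² + 0.0777² = 0.18250 + 0.02120 + 0.01357 + 0.00943 + 0.01847 + 0.00604 = 0.25121 (working shown to 5 dp, full precision carried).
To 3 decimal places, D = 0.251.

0.251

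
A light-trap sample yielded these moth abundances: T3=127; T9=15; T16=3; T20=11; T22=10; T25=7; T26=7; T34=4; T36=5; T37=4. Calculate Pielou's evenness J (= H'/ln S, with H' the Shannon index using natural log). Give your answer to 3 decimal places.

0.587

Total N = 127+15+3+11+10+7+7+4+5+4 = 193, so the proportions are 0.65803, 0.07772, 0.01554, 0.05699, 0.05181, 0.03627, 0.03627, 0.02073, 0.02591, 0.02073 (working shown to 5 dp, full precision carried).
H' = −Σ pᵢ ln pᵢ = −((-0.27539) + (-0.19855) + (-0.06473) + (-0.16328) + (-0.15337) + (-0.12030) + (-0.12030) + (-0.08034) + (-0.09464) + (-0.08034)) = 1.35123.
With S = 10 species, ln S = 2.30259, so J = 1.35123/2.30259 = 0.58683, i.e. 0.587 to 3 decimal places.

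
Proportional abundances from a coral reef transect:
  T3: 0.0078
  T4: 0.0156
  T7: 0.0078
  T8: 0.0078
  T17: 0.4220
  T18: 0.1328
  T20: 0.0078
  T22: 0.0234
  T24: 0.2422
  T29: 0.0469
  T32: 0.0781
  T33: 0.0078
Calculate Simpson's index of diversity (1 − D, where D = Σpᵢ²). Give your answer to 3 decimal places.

D = 0.0078² + 0.0156² + 0.0078² + 0.0078² + 0.422² + 0.1328² + 0.0078² + 0.0234² + 0.2422² + 0.0469² + 0.0781² + 0.0078² = 0.00006 + 0.00024 + 0.00006 + 0.00006 + 0.17808 + 0.01764 + 0.00006 + 0.00055 + 0.05866 + 0.00220 + 0.00610 + 0.00006 = 0.26378 (working shown to 5 dp, full precision carried).
So 1 − D = 0.73622, i.e. 0.736 to 3 decimal places.

0.736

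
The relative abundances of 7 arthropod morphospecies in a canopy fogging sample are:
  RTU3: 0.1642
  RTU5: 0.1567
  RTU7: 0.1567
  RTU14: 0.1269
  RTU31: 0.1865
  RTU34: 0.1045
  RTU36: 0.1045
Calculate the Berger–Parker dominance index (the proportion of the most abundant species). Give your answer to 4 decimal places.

The largest proportion is 0.1865, i.e. d = 0.1865 to 4 decimal places.

0.1865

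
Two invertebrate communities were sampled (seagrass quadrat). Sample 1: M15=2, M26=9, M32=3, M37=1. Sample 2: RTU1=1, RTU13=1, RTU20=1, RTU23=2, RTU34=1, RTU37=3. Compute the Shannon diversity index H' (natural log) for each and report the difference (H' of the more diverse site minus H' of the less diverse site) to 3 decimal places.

0.599

Sample 1: N=15, proportions 0.1333333, 0.6, 0.2, 0.0666667, giving H' = 1.0775734 (working shown to 7 dp, full precision carried).
Sample 2: N=9, proportions 0.1111111, 0.1111111, 0.1111111, 0.2222222, 0.1111111, 0.3333333, giving H' = 1.6769878.
Difference = |1.0775734 − 1.6769878| = 0.5994144, i.e. 0.599 to 3 decimal places.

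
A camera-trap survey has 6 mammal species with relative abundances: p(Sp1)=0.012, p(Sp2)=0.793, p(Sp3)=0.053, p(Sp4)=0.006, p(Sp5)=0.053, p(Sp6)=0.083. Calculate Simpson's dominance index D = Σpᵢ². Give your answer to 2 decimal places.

0.64

D = 0.012² + 0.793² + 0.053² + 0.006² + 0.053² + 0.083² = 0.0001 + 0.6288 + 0.0028 + 0.0000 + 0.0028 + 0.0069 = 0.6415 (working shown to 4 dp, full precision carried).
To 2 decimal places, D = 0.64.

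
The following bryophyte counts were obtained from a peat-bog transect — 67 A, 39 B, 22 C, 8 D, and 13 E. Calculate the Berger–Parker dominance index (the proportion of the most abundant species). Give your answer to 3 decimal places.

0.450

Total N = 67+39+22+8+13 = 149, so the proportions are 0.44966, 0.26174, 0.14765, 0.05369, 0.08725 (working shown to 5 dp, full precision carried).
The largest proportion is 0.44966, i.e. d = 0.450 to 3 decimal places.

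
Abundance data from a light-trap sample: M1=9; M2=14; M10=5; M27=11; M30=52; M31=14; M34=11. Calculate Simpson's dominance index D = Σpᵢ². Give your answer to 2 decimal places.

Total N = 9+14+5+11+52+14+11 = 116, so the proportions are 0.0776, 0.1207, 0.0431, 0.0948, 0.4483, 0.1207, 0.0948 (working shown to 4 dp, full precision carried).
D = 0.0776² + 0.1207² + 0.0431² + 0.0948² + 0.4483² + 0.1207² + 0.0948² = 0.0060 + 0.0146 + 0.0019 + 0.0090 + 0.2010 + 0.0146 + 0.0090 = 0.2559.
To 2 decimal places, D = 0.26.

0.26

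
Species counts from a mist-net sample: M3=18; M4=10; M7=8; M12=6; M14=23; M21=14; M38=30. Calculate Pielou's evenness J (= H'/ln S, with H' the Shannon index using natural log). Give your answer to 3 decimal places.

Total N = 18+10+8+6+23+14+30 = 109, so the proportions are 0.16514, 0.09174, 0.07339, 0.05505, 0.21101, 0.12844, 0.27523 (working shown to 5 dp, full precision carried).
H' = −Σ pᵢ ln pᵢ = −((-0.29741) + (-0.21915) + (-0.19170) + (-0.15961) + (-0.32830) + (-0.26360) + (-0.35509)) = 1.81486.
With S = 7 species, ln S = 1.94591, so J = 1.81486/1.94591 = 0.93265, i.e. 0.933 to 3 decimal places.

0.933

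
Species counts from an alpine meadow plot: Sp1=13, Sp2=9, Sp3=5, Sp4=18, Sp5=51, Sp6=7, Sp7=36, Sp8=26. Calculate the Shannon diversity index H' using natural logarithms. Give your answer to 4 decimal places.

1.8268

Total N = 13+9+5+18+51+7+36+26 = 165, so the proportions are 0.078788, 0.054545, 0.030303, 0.109091, 0.309091, 0.042424, 0.218182, 0.157576 (working shown to 6 dp, full precision carried).
Each pᵢ ln pᵢ term: 0.078788×(-2.540996)=-0.200200, 0.054545×(-2.908721)=-0.158658, 0.030303×(-3.496508)=-0.105955, 0.109091×(-2.215574)=-0.241699, 0.309091×(-1.174120)=-0.362910, 0.042424×(-3.160035)=-0.134062, 0.218182×(-1.522427)=-0.332166, 0.157576×(-1.847849)=-0.291176.
Sum = -1.826825, so H' = 1.8268.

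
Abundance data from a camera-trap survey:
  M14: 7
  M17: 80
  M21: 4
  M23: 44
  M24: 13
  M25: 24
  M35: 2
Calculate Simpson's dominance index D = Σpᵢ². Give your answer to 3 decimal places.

0.302

Total N = 7+80+4+44+13+24+2 = 174, so the proportions are 0.04023, 0.45977, 0.02299, 0.25287, 0.07471, 0.13793, 0.01149 (working shown to 5 dp, full precision carried).
D = 0.04023² + 0.45977² + 0.02299² + 0.25287² + 0.07471² + 0.13793² + 0.01149² = 0.00162 + 0.21139 + 0.00053 + 0.06395 + 0.00558 + 0.01902 + 0.00013 = 0.30222.
To 3 decimal places, D = 0.302.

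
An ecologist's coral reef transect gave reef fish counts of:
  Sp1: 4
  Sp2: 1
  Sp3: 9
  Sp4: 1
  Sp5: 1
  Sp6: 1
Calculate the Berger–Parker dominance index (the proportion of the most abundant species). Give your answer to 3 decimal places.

0.529

Total N = 4+1+9+1+1+1 = 17, so the proportions are 0.23529, 0.05882, 0.52941, 0.05882, 0.05882, 0.05882 (working shown to 5 dp, full precision carried).
The largest proportion is 0.52941, i.e. d = 0.529 to 3 decimal places.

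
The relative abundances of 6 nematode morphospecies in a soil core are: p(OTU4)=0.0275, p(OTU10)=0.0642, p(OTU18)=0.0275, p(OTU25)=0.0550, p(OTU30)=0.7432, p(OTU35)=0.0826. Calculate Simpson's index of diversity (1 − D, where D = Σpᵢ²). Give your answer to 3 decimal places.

D = 0.0275² + 0.0642² + 0.0275² + 0.055² + 0.7432² + 0.0826² = 0.00076 + 0.00412 + 0.00076 + 0.00302 + 0.55235 + 0.00682 = 0.56783 (working shown to 5 dp, full precision carried).
So 1 − D = 0.43217, i.e. 0.432 to 3 decimal places.

0.432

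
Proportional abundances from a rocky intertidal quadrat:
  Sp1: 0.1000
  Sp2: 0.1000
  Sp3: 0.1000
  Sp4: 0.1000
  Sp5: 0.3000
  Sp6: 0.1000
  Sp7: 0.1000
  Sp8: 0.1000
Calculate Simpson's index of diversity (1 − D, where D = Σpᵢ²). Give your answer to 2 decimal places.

D = 0.1² + 0.1² + 0.1² + 0.1² + 0.3² + 0.1² + 0.1² + 0.1² = 0.0100 + 0.0100 + 0.0100 + 0.0100 + 0.0900 + 0.0100 + 0.0100 + 0.0100 = 0.1600 (working shown to 4 dp, full precision carried).
So 1 − D = 0.8400, i.e. 0.84 to 2 decimal places.

0.84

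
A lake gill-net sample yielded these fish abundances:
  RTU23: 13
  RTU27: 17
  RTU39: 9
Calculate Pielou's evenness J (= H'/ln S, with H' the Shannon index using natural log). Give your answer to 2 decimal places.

Total N = 13+17+9 = 39, so the proportions are 0.3333, 0.4359, 0.2308 (working shown to 4 dp, full precision carried).
H' = −Σ pᵢ ln pᵢ = −((-0.3662) + (-0.3619) + (-0.3384)) = 1.0665.
With S = 3 species, ln S = 1.0986, so J = 1.0665/1.0986 = 0.9708, i.e. 0.97 to 2 decimal places.

0.97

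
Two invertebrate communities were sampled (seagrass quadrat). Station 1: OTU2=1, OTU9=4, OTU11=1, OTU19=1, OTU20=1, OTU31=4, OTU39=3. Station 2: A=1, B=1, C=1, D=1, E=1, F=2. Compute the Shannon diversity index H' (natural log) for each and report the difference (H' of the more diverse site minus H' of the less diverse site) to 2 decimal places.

Station 1: N=15, proportions 0.0667, 0.2667, 0.0667, 0.0667, 0.0667, 0.2667, 0.2, giving H' = 1.7490 (working shown to 4 dp, full precision carried).
Station 2: N=7, proportions 0.1429, 0.1429, 0.1429, 0.1429, 0.1429, 0.2857, giving H' = 1.7479.
Difference = |1.7490 − 1.7479| = 0.0011, i.e. 0.00 to 2 decimal places.

0.00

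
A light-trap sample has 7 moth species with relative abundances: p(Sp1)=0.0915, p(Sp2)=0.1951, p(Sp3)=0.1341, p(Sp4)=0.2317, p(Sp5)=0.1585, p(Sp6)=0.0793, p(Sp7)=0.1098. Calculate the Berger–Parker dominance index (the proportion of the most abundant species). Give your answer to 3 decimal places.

0.232

The largest proportion is 0.2317, i.e. d = 0.232 to 3 decimal places.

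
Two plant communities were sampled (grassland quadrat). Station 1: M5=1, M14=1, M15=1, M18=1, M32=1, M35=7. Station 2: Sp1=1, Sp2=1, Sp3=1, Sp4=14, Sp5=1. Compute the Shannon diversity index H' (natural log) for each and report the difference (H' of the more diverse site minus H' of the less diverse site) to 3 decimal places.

0.512

Station 1: N=12, proportions 0.08333, 0.08333, 0.08333, 0.08333, 0.08333, 0.58333, giving H' = 1.34979 (working shown to 5 dp, full precision carried).
Station 2: N=18, proportions 0.05556, 0.05556, 0.05556, 0.77778, 0.05556, giving H' = 0.83777.
Difference = |1.34979 − 0.83777| = 0.51202, i.e. 0.512 to 3 decimal places.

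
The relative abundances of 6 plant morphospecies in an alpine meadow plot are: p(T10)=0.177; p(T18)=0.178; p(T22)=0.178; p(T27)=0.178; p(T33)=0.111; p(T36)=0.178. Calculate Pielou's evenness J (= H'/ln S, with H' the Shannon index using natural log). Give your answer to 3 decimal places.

H' = −Σ pᵢ ln pᵢ = −((-0.30649) + (-0.30722) + (-0.30722) + (-0.30722) + (-0.24400) + (-0.30722)) = 1.77939 (working shown to 5 dp, full precision carried).
With S = 6 species, ln S = 1.79176, so J = 1.77939/1.79176 = 0.99310, i.e. 0.993 to 3 decimal places.

0.993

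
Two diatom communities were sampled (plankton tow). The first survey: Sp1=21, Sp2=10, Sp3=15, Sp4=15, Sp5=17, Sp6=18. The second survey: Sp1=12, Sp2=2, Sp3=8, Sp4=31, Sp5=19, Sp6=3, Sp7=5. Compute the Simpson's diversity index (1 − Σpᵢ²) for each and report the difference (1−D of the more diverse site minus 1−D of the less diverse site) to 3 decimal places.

0.071

The first survey: N=96, proportions 0.21875, 0.10417, 0.15625, 0.15625, 0.17708, 0.1875, giving 1−D = 0.82595 (working shown to 5 dp, full precision carried).
The second survey: N=80, proportions 0.15, 0.025, 0.1, 0.3875, 0.2375, 0.0375, 0.0625, giving 1−D = 0.75500.
Difference = |0.82595 − 0.75500| = 0.07095, i.e. 0.071 to 3 decimal places.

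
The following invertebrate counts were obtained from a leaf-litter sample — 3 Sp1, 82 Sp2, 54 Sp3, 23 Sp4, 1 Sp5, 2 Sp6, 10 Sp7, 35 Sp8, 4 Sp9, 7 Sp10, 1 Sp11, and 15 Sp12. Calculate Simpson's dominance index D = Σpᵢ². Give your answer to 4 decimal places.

0.2101

Total N = 3+82+54+23+1+2+10+35+4+7+1+15 = 237, so the proportions are 0.012658, 0.345992, 0.227848, 0.097046, 0.004219, 0.008439, 0.042194, 0.147679, 0.016878, 0.029536, 0.004219, 0.063291 (working shown to 6 dp, full precision carried).
D = 0.012658² + 0.345992² + 0.227848² + 0.097046² + 0.004219² + 0.008439² + 0.042194² + 0.147679² + 0.016878² + 0.029536² + 0.004219² + 0.063291² = 0.000160 + 0.119710 + 0.051915 + 0.009418 + 0.000018 + 0.000071 + 0.001780 + 0.021809 + 0.000285 + 0.000872 + 0.000018 + 0.004006 = 0.210062.
To 4 decimal places, D = 0.2101.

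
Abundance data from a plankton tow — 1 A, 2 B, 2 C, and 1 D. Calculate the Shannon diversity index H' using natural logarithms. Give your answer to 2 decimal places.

1.33

Total N = 1+2+2+1 = 6, so the proportions are 0.1667, 0.3333, 0.3333, 0.1667 (working shown to 4 dp, full precision carried).
Each pᵢ ln pᵢ term: 0.1667×(-1.7918)=-0.2986, 0.3333×(-1.0986)=-0.3662, 0.3333×(-1.0986)=-0.3662, 0.1667×(-1.7918)=-0.2986.
Sum = -1.3297, so H' = 1.33.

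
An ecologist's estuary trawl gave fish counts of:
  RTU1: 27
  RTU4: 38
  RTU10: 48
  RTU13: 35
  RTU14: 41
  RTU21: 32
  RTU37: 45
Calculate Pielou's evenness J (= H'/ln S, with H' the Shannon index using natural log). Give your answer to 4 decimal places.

0.9916

Total N = 27+38+48+35+41+32+45 = 266, so the proportions are 0.101504, 0.142857, 0.180451, 0.131579, 0.154135, 0.120301, 0.169173 (working shown to 6 dp, full precision carried).
H' = −Σ pᵢ ln pᵢ = −((-0.232206) + (-0.277987) + (-0.308986) + (-0.266862) + (-0.288221) + (-0.254768) + (-0.300592)) = 1.929622.
With S = 7 species, ln S = 1.945910, so J = 1.929622/1.945910 = 0.991630, i.e. 0.9916 to 4 decimal places.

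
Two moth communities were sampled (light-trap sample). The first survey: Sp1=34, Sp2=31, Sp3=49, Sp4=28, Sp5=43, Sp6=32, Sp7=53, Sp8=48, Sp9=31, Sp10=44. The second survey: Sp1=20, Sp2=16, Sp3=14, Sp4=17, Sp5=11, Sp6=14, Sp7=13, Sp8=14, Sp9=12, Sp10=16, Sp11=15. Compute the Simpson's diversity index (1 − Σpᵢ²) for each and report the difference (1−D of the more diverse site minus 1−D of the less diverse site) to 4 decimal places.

0.0115

The first survey: N=393, proportions 0.086514, 0.0788804, 0.1246819, 0.0712468, 0.1094148, 0.0814249, 0.1348601, 0.1221374, 0.0788804, 0.1119593, giving 1−D = 0.8952081 (working shown to 7 dp, full precision carried).
The second survey: N=162, proportions 0.1234568, 0.0987654, 0.0864198, 0.1049383, 0.0679012, 0.0864198, 0.0802469, 0.0864198, 0.0740741, 0.0987654, 0.0925926, giving 1−D = 0.9067215.
Difference = |0.8952081 − 0.9067215| = 0.0115134, i.e. 0.0115 to 4 decimal places.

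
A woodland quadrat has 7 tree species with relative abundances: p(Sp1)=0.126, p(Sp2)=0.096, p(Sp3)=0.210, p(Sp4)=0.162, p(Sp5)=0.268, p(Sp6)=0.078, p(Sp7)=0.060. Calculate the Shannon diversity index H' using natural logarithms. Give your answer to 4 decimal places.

Each pᵢ ln pᵢ term (working shown to 6 dp, full precision carried): 0.126×(-2.071473)=-0.261006, 0.096×(-2.343407)=-0.224967, 0.21×(-1.560648)=-0.327736, 0.162×(-1.820159)=-0.294866, 0.268×(-1.316768)=-0.352894, 0.078×(-2.551046)=-0.198982, 0.06×(-2.813411)=-0.168805.
Sum = -1.829255, so H' = 1.8293.

1.8293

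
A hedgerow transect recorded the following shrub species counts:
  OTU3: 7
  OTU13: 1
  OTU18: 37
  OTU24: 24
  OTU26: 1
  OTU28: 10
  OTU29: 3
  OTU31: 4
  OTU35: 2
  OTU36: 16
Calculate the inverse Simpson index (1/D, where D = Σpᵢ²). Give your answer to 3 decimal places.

4.630

Total N = 7+1+37+24+1+10+3+4+2+16 = 105, so the proportions are 0.0666667, 0.0095238, 0.352381, 0.2285714, 0.0095238, 0.0952381, 0.0285714, 0.0380952, 0.0190476, 0.152381 (working shown to 7 dp, full precision carried).
D = 0.0666667² + 0.0095238² + 0.352381² + 0.2285714² + 0.0095238² + 0.0952381² + 0.0285714² + 0.0380952² + 0.0190476² + 0.152381² = 0.0044444 + 0.0000907 + 0.1241723 + 0.0522449 + 0.0000907 + 0.0090703 + 0.0008163 + 0.0014512 + 0.0003628 + 0.0232200 = 0.2159637.
So 1/D = 4.63041, i.e. 4.630 to 3 decimal places.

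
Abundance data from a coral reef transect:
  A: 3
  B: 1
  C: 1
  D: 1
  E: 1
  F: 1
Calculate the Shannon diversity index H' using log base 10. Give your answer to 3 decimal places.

Total N = 3+1+1+1+1+1 = 8, so the proportions are 0.375, 0.125, 0.125, 0.125, 0.125, 0.125 (working shown to 5 dp, full precision carried).
Each pᵢ log₁₀ pᵢ term: 0.375×(-0.42597)=-0.15974, 0.125×(-0.90309)=-0.11289, 0.125×(-0.90309)=-0.11289, 0.125×(-0.90309)=-0.11289, 0.125×(-0.90309)=-0.11289, 0.125×(-0.90309)=-0.11289.
Sum = -0.72417, so H' = 0.724.

0.724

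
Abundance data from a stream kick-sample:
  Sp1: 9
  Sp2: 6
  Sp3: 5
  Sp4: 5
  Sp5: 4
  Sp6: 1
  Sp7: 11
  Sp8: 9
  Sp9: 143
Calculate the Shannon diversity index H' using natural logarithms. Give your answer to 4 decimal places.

Total N = 9+6+5+5+4+1+11+9+143 = 193, so the proportions are 0.046632, 0.031088, 0.025907, 0.025907, 0.020725, 0.005181, 0.056995, 0.046632, 0.740933 (working shown to 6 dp, full precision carried).
Each pᵢ ln pᵢ term: 0.046632×(-3.065466)=-0.142949, 0.031088×(-3.470931)=-0.107905, 0.025907×(-3.653252)=-0.094644, 0.025907×(-3.653252)=-0.094644, 0.020725×(-3.876396)=-0.080340, 0.005181×(-5.262690)=-0.027268, 0.056995×(-2.864795)=-0.163278, 0.046632×(-3.065466)=-0.142949, 0.740933×(-0.299846)=-0.222165.
Sum = -1.076142, so H' = 1.0761.

1.0761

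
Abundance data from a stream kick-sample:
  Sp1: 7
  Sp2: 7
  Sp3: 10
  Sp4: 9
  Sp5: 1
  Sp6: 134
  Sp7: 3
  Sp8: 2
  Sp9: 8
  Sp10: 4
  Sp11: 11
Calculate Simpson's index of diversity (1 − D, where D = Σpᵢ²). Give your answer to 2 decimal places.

0.52

Total N = 7+7+10+9+1+134+3+2+8+4+11 = 196, so the proportions are 0.0357, 0.0357, 0.051, 0.0459, 0.0051, 0.6837, 0.0153, 0.0102, 0.0408, 0.0204, 0.0561 (working shown to 4 dp, full precision carried).
D = 0.0357² + 0.0357² + 0.051² + 0.0459² + 0.0051² + 0.6837² + 0.0153² + 0.0102² + 0.0408² + 0.0204² + 0.0561² = 0.0013 + 0.0013 + 0.0026 + 0.0021 + 0.0000 + 0.4674 + 0.0002 + 0.0001 + 0.0017 + 0.0004 + 0.0031 = 0.4803.
So 1 − D = 0.5197, i.e. 0.52 to 2 decimal places.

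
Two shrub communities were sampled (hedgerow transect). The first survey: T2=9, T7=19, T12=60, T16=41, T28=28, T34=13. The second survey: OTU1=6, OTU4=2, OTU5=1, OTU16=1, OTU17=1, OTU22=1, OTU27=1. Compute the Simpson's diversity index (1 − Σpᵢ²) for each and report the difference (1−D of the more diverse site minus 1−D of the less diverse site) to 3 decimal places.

The first survey: N=170, proportions 0.05294, 0.11176, 0.35294, 0.24118, 0.16471, 0.07647, giving 1−D = 0.76900 (working shown to 5 dp, full precision carried).
The second survey: N=13, proportions 0.46154, 0.15385, 0.07692, 0.07692, 0.07692, 0.07692, 0.07692, giving 1−D = 0.73373.
Difference = |0.76900 − 0.73373| = 0.03527, i.e. 0.035 to 3 decimal places.

0.035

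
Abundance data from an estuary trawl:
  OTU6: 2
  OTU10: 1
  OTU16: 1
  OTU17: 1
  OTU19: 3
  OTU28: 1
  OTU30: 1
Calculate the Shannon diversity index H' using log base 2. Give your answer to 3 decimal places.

2.646

Total N = 2+1+1+1+3+1+1 = 10, so the proportions are 0.2, 0.1, 0.1, 0.1, 0.3, 0.1, 0.1 (working shown to 5 dp, full precision carried).
Each pᵢ log₂ pᵢ term: 0.2×(-2.32193)=-0.46439, 0.1×(-3.32193)=-0.33219, 0.1×(-3.32193)=-0.33219, 0.1×(-3.32193)=-0.33219, 0.3×(-1.73697)=-0.52109, 0.1×(-3.32193)=-0.33219, 0.1×(-3.32193)=-0.33219.
Sum = -2.64644, so H' = 2.646.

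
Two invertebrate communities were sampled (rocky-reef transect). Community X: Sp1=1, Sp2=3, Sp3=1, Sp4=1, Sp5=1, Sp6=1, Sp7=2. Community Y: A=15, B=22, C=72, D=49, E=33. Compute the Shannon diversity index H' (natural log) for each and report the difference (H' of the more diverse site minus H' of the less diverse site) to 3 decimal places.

0.365

Community X: N=10, proportions 0.1, 0.3, 0.1, 0.1, 0.1, 0.1, 0.2, giving H' = 1.83437 (working shown to 5 dp, full precision carried).
Community Y: N=191, proportions 0.07853, 0.11518, 0.37696, 0.25654, 0.17277, giving H' = 1.46888.
Difference = |1.83437 − 1.46888| = 0.36549, i.e. 0.365 to 3 decimal places.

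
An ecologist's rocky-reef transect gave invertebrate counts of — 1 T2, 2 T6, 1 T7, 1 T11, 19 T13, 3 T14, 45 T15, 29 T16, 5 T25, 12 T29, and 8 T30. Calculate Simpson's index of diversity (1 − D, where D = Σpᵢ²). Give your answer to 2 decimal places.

Total N = 1+2+1+1+19+3+45+29+5+12+8 = 126, so the proportions are 0.0079, 0.0159, 0.0079, 0.0079, 0.1508, 0.0238, 0.3571, 0.2302, 0.0397, 0.0952, 0.0635 (working shown to 4 dp, full precision carried).
D = 0.0079² + 0.0159² + 0.0079² + 0.0079² + 0.1508² + 0.0238² + 0.3571² + 0.2302² + 0.0397² + 0.0952² + 0.0635² = 0.0001 + 0.0003 + 0.0001 + 0.0001 + 0.0227 + 0.0006 + 0.1276 + 0.0530 + 0.0016 + 0.0091 + 0.0040 = 0.2189.
So 1 − D = 0.7811, i.e. 0.78 to 2 decimal places.

0.78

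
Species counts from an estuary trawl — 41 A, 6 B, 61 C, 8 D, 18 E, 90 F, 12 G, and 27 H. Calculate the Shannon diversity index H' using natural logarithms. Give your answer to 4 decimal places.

1.7462

Total N = 41+6+61+8+18+90+12+27 = 263, so the proportions are 0.155894, 0.022814, 0.231939, 0.030418, 0.068441, 0.342205, 0.045627, 0.102662 (working shown to 6 dp, full precision carried).
Each pᵢ ln pᵢ term: 0.155894×(-1.858582)=-0.289741, 0.022814×(-3.780395)=-0.086245, 0.231939×(-1.461280)=-0.338928, 0.030418×(-3.492712)=-0.106242, 0.068441×(-2.681782)=-0.183544, 0.342205×(-1.072344)=-0.366962, 0.045627×(-3.087247)=-0.140863, 0.102662×(-2.276317)=-0.233690.
Sum = -1.746215, so H' = 1.7462.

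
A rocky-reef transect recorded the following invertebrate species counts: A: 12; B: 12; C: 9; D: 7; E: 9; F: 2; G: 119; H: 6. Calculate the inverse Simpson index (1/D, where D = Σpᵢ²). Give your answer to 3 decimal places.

2.107

Total N = 12+12+9+7+9+2+119+6 = 176, so the proportions are 0.068182, 0.068182, 0.051136, 0.039773, 0.051136, 0.011364, 0.676136, 0.034091 (working shown to 6 dp, full precision carried).
D = 0.068182² + 0.068182² + 0.051136² + 0.039773² + 0.051136² + 0.011364² + 0.676136² + 0.034091² = 0.004649 + 0.004649 + 0.002615 + 0.001582 + 0.002615 + 0.000129 + 0.457160 + 0.001162 = 0.474561.
So 1/D = 2.10721, i.e. 2.107 to 3 decimal places.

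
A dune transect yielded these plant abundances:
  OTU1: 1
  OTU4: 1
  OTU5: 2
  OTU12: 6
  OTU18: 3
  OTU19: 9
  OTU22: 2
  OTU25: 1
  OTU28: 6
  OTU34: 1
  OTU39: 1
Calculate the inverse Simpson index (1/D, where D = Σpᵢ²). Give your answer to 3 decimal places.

Total N = 1+1+2+6+3+9+2+1+6+1+1 = 33, so the proportions are 0.030303, 0.030303, 0.0606061, 0.1818182, 0.0909091, 0.2727273, 0.0606061, 0.030303, 0.1818182, 0.030303, 0.030303 (working shown to 7 dp, full precision carried).
D = 0.030303² + 0.030303² + 0.0606061² + 0.1818182² + 0.0909091² + 0.2727273² + 0.0606061² + 0.030303² + 0.1818182² + 0.030303² + 0.030303² = 0.0009183 + 0.0009183 + 0.0036731 + 0.0330579 + 0.0082645 + 0.0743802 + 0.0036731 + 0.0009183 + 0.0330579 + 0.0009183 + 0.0009183 = 0.1606979.
So 1/D = 6.22286, i.e. 6.223 to 3 decimal places.

6.223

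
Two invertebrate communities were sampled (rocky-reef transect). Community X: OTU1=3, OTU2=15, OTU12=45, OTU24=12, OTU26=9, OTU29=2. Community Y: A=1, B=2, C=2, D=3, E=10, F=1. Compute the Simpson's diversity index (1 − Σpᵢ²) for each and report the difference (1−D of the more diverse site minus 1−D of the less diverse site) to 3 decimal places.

0.007

Community X: N=86, proportions 0.03488, 0.17442, 0.52326, 0.13953, 0.10465, 0.02326, giving 1−D = 0.66360 (working shown to 5 dp, full precision carried).
Community Y: N=19, proportions 0.05263, 0.10526, 0.10526, 0.15789, 0.52632, 0.05263, giving 1−D = 0.67036.
Difference = |0.66360 − 0.67036| = 0.00676, i.e. 0.007 to 3 decimal places.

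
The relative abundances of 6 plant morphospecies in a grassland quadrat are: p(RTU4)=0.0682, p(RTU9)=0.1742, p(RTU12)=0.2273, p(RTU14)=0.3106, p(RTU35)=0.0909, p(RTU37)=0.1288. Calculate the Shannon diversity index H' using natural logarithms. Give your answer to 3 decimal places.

Each pᵢ ln pᵢ term (working shown to 5 dp, full precision carried): 0.0682×(-2.68531)=-0.18314, 0.1742×(-1.74755)=-0.30442, 0.2273×(-1.48148)=-0.33674, 0.3106×(-1.16925)=-0.36317, 0.0909×(-2.39800)=-0.21798, 0.1288×(-2.04949)=-0.26397.
Sum = -1.66942, so H' = 1.669.

1.669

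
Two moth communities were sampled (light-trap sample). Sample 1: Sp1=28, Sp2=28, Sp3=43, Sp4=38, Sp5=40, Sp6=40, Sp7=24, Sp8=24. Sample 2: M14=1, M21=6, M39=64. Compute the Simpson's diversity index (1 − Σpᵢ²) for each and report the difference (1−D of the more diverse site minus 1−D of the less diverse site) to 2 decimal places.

Sample 1: N=265, proportions 0.1057, 0.1057, 0.1623, 0.1434, 0.1509, 0.1509, 0.0906, 0.0906, giving 1−D = 0.8688 (working shown to 4 dp, full precision carried).
Sample 2: N=71, proportions 0.0141, 0.0845, 0.9014, giving 1−D = 0.1801.
Difference = |0.8688 − 0.1801| = 0.6887, i.e. 0.69 to 2 decimal places.

0.69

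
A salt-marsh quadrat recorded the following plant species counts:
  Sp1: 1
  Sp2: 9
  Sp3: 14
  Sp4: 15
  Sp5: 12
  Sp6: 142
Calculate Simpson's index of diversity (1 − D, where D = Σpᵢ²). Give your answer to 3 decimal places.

0.441

Total N = 1+9+14+15+12+142 = 193, so the proportions are 0.00518, 0.04663, 0.07254, 0.07772, 0.06218, 0.73575 (working shown to 5 dp, full precision carried).
D = 0.00518² + 0.04663² + 0.07254² + 0.07772² + 0.06218² + 0.73575² = 0.00003 + 0.00217 + 0.00526 + 0.00604 + 0.00387 + 0.54133 = 0.55870.
So 1 − D = 0.44130, i.e. 0.441 to 3 decimal places.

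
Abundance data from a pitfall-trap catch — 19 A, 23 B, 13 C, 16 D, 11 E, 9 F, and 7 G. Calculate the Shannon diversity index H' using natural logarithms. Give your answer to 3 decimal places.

Total N = 19+23+13+16+11+9+7 = 98, so the proportions are 0.19388, 0.23469, 0.13265, 0.16327, 0.11224, 0.09184, 0.07143 (working shown to 5 dp, full precision carried).
Each pᵢ ln pᵢ term: 0.19388×(-1.64053)=-0.31806, 0.23469×(-1.44947)=-0.34018, 0.13265×(-2.02002)=-0.26796, 0.16327×(-1.81238)=-0.29590, 0.11224×(-2.18707)=-0.24549, 0.09184×(-2.38774)=-0.21928, 0.07143×(-2.63906)=-0.18850.
Sum = -1.87538, so H' = 1.875.

1.875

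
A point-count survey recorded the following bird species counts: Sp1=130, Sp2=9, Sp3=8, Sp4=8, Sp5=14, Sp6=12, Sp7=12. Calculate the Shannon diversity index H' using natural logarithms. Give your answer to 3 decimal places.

Total N = 130+9+8+8+14+12+12 = 193, so the proportions are 0.67358, 0.04663, 0.04145, 0.04145, 0.07254, 0.06218, 0.06218 (working shown to 5 dp, full precision carried).
Each pᵢ ln pᵢ term: 0.67358×(-0.39516)=-0.26617, 0.04663×(-3.06547)=-0.14295, 0.04145×(-3.18325)=-0.13195, 0.04145×(-3.18325)=-0.13195, 0.07254×(-2.62363)=-0.19032, 0.06218×(-2.77778)=-0.17271, 0.06218×(-2.77778)=-0.17271.
Sum = -1.20875, so H' = 1.209.

1.209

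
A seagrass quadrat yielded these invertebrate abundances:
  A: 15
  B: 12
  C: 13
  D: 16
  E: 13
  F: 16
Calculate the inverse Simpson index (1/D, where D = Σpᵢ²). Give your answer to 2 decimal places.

Total N = 15+12+13+16+13+16 = 85, so the proportions are 0.176471, 0.141176, 0.152941, 0.188235, 0.152941, 0.188235 (working shown to 6 dp, full precision carried).
D = 0.176471² + 0.141176² + 0.152941² + 0.188235² + 0.152941² + 0.188235² = 0.031142 + 0.019931 + 0.023391 + 0.035433 + 0.023391 + 0.035433 = 0.168720.
So 1/D = 5.9270, i.e. 5.93 to 2 decimal places.

5.93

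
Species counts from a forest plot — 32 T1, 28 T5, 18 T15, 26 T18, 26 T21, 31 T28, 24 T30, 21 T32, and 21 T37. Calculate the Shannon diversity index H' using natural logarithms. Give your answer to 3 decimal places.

Total N = 32+28+18+26+26+31+24+21+21 = 227, so the proportions are 0.14097, 0.12335, 0.0793, 0.11454, 0.11454, 0.13656, 0.10573, 0.09251, 0.09251 (working shown to 5 dp, full precision carried).
Each pᵢ ln pᵢ term: 0.14097×(-1.95921)=-0.27619, 0.12335×(-2.09275)=-0.25814, 0.0793×(-2.53458)=-0.20098, 0.11454×(-2.16685)=-0.24819, 0.11454×(-2.16685)=-0.24819, 0.13656×(-1.99096)=-0.27189, 0.10573×(-2.24690)=-0.23756, 0.09251×(-2.38043)=-0.22022, 0.09251×(-2.38043)=-0.22022.
Sum = -2.18156, so H' = 2.182.

2.182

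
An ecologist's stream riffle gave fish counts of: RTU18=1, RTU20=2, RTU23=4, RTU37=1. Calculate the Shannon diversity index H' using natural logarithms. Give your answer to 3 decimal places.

1.213

Total N = 1+2+4+1 = 8, so the proportions are 0.125, 0.25, 0.5, 0.125 (working shown to 5 dp, full precision carried).
Each pᵢ ln pᵢ term: 0.125×(-2.07944)=-0.25993, 0.25×(-1.38629)=-0.34657, 0.5×(-0.69315)=-0.34657, 0.125×(-2.07944)=-0.25993.
Sum = -1.21301, so H' = 1.213.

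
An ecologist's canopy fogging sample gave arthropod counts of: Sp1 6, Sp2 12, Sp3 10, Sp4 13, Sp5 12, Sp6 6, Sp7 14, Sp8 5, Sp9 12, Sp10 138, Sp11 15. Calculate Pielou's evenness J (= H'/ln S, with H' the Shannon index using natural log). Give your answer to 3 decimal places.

Total N = 6+12+10+13+12+6+14+5+12+138+15 = 243, so the proportions are 0.02469, 0.04938, 0.04115, 0.0535, 0.04938, 0.02469, 0.05761, 0.02058, 0.04938, 0.5679, 0.06173 (working shown to 5 dp, full precision carried).
H' = −Σ pᵢ ln pᵢ = −((-0.09139) + (-0.14855) + (-0.13130) + (-0.15665) + (-0.14855) + (-0.09139) + (-0.16443) + (-0.07991) + (-0.14855) + (-0.32132) + (-0.17191)) = 1.65395.
With S = 11 species, ln S = 2.39790, so J = 1.65395/2.39790 = 0.68975, i.e. 0.690 to 3 decimal places.

0.690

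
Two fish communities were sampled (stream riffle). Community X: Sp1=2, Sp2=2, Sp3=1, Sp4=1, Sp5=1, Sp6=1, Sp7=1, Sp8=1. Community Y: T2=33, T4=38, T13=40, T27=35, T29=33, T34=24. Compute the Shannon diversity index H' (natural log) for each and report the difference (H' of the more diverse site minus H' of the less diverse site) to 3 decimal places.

0.245

Community X: N=10, proportions 0.2, 0.2, 0.1, 0.1, 0.1, 0.1, 0.1, 0.1, giving H' = 2.02533 (working shown to 5 dp, full precision carried).
Community Y: N=203, proportions 0.16256, 0.18719, 0.19704, 0.17241, 0.16256, 0.11823, giving H' = 1.77989.
Difference = |2.02533 − 1.77989| = 0.24544, i.e. 0.245 to 3 decimal places.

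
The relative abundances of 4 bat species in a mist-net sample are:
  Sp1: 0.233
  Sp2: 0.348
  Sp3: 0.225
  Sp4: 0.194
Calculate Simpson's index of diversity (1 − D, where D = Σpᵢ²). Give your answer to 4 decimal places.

0.7363

D = 0.233² + 0.348² + 0.225² + 0.194² = 0.054289 + 0.121104 + 0.050625 + 0.037636 = 0.263654 (working shown to 6 dp, full precision carried).
So 1 − D = 0.736346, i.e. 0.7363 to 4 decimal places.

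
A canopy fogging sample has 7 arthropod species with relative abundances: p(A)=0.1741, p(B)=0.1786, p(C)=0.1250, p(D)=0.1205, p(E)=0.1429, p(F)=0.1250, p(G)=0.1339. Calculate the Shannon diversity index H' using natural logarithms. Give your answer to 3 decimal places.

Each pᵢ ln pᵢ term (working shown to 5 dp, full precision carried): 0.1741×(-1.74813)=-0.30435, 0.1786×(-1.72261)=-0.30766, 0.125×(-2.07944)=-0.25993, 0.1205×(-2.11611)=-0.25499, 0.1429×(-1.94561)=-0.27803, 0.125×(-2.07944)=-0.25993, 0.1339×(-2.01066)=-0.26923.
Sum = -1.93411, so H' = 1.934.

1.934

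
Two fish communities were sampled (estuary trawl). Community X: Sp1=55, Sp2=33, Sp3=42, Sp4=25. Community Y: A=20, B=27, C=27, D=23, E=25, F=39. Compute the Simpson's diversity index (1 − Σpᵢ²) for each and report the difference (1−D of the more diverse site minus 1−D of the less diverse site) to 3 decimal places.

0.096

Community X: N=155, proportions 0.35484, 0.2129, 0.27097, 0.16129, giving 1−D = 0.72932 (working shown to 5 dp, full precision carried).
Community Y: N=161, proportions 0.12422, 0.1677, 0.1677, 0.14286, 0.15528, 0.24224, giving 1−D = 0.82512.
Difference = |0.72932 − 0.82512| = 0.09580, i.e. 0.096 to 3 decimal places.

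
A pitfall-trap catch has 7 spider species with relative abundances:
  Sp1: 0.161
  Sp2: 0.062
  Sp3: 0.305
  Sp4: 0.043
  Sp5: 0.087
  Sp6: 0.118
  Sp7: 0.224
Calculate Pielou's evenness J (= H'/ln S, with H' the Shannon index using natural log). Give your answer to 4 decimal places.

0.9063

H' = −Σ pᵢ ln pᵢ = −((-0.294042) + (-0.172398) + (-0.362170) + (-0.135302) + (-0.212441) + (-0.252174) + (-0.335128)) = 1.763657 (working shown to 6 dp, full precision carried).
With S = 7 species, ln S = 1.945910, so J = 1.763657/1.945910 = 0.906340, i.e. 0.9063 to 4 decimal places.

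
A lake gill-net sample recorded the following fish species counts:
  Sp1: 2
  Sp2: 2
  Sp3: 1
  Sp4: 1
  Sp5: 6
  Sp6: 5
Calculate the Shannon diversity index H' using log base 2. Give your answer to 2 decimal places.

Total N = 2+2+1+1+6+5 = 17, so the proportions are 0.1176, 0.1176, 0.0588, 0.0588, 0.3529, 0.2941 (working shown to 4 dp, full precision carried).
Each pᵢ log₂ pᵢ term: 0.1176×(-3.0875)=-0.3632, 0.1176×(-3.0875)=-0.3632, 0.0588×(-4.0875)=-0.2404, 0.0588×(-4.0875)=-0.2404, 0.3529×(-1.5025)=-0.5303, 0.2941×(-1.7655)=-0.5193.
Sum = -2.2569, so H' = 2.26.

2.26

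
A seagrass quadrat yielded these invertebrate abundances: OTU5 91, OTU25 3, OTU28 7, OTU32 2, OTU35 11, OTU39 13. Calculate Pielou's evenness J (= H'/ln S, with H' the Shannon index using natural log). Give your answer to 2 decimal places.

Total N = 91+3+7+2+11+13 = 127, so the proportions are 0.7165, 0.0236, 0.0551, 0.0157, 0.0866, 0.1024 (working shown to 4 dp, full precision carried).
H' = −Σ pᵢ ln pᵢ = −((-0.2388) + (-0.0885) + (-0.1597) + (-0.0654) + (-0.2119) + (-0.2333)) = 0.9976.
With S = 6 species, ln S = 1.7918, so J = 0.9976/1.7918 = 0.5568, i.e. 0.56 to 2 decimal places.

0.56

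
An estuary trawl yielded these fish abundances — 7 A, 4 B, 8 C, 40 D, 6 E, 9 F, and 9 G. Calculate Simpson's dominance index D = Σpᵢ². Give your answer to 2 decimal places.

Total N = 7+4+8+40+6+9+9 = 83, so the proportions are 0.0843, 0.0482, 0.0964, 0.4819, 0.0723, 0.1084, 0.1084 (working shown to 4 dp, full precision carried).
D = 0.0843² + 0.0482² + 0.0964² + 0.4819² + 0.0723² + 0.1084² + 0.1084² = 0.0071 + 0.0023 + 0.0093 + 0.2323 + 0.0052 + 0.0118 + 0.0118 = 0.2797.
To 2 decimal places, D = 0.28.

0.28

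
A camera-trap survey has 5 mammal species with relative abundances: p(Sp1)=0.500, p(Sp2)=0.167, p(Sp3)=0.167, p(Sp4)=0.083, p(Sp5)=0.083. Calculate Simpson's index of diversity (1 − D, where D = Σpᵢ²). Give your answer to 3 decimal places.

D = 0.5² + 0.167² + 0.167² + 0.083² + 0.083² = 0.25000 + 0.02789 + 0.02789 + 0.00689 + 0.00689 = 0.31956 (working shown to 5 dp, full precision carried).
So 1 − D = 0.68044, i.e. 0.680 to 3 decimal places.

0.680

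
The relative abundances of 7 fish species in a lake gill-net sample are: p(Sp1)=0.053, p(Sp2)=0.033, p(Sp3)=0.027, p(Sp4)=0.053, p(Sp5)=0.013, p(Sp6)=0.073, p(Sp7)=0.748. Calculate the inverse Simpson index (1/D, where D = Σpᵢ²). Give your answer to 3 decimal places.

D = 0.053² + 0.033² + 0.027² + 0.053² + 0.013² + 0.073² + 0.748² = 0.002809 + 0.001089 + 0.000729 + 0.002809 + 0.000169 + 0.005329 + 0.559504 = 0.572438 (working shown to 6 dp, full precision carried).
So 1/D = 1.74691, i.e. 1.747 to 3 decimal places.

1.747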